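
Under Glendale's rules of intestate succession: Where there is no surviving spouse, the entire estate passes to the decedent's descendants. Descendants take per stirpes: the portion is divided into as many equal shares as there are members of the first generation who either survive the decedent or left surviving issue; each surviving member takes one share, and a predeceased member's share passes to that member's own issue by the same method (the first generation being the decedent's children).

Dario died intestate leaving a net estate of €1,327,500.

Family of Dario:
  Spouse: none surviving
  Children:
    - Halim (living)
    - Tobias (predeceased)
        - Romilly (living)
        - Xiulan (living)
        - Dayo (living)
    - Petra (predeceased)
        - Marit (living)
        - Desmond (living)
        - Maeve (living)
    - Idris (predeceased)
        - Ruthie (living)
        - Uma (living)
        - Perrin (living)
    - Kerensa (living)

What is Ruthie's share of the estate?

The entire €1,327,500 passes to the descendants.
That amount (€1,327,500) is divided into 5 shares of €265,500: Halim and Kerensa each take €265,500; Tobias's €265,500 share passes to Tobias's issue; Petra's €265,500 share passes to Petra's issue; Idris's €265,500 share passes to Idris's issue.
Tobias's share (€265,500) is divided into 3 shares of €88,500: Romilly, Xiulan, and Dayo each take €88,500.
Petra's share (€265,500) is divided into 3 shares of €88,500: Marit, Desmond, and Maeve each take €88,500.
Idris's share (€265,500) is divided into 3 shares of €88,500: Ruthie, Uma, and Perrin each take €88,500.

Ruthie receives €88,500.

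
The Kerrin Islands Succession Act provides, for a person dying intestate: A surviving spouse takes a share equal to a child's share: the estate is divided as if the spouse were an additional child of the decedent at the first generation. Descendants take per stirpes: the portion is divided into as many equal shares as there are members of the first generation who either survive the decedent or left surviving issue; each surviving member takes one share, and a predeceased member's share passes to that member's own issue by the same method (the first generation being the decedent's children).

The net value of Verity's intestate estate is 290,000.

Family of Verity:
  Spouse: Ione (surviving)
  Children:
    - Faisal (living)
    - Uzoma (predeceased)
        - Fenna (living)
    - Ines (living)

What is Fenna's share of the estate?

Fenna receives 72,500.

The spouse counts as an additional share at the children's level, so there are 4 primary shares of 72,500. Ione takes one such share (72,500).
The children's combined portion (217,500) is divided into 3 shares of 72,500: Faisal and Ines each take 72,500; Uzoma's 72,500 share passes to Uzoma's issue.
Uzoma's share (72,500) passes entirely to Fenna.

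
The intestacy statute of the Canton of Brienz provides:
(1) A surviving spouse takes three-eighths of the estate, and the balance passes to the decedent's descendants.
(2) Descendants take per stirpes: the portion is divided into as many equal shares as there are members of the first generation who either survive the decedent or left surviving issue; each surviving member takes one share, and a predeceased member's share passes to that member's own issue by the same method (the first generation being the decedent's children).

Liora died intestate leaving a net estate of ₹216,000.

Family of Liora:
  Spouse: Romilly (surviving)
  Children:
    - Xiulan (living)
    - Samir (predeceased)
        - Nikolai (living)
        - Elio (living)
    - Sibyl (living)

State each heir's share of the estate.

Romilly takes three-eighths of ₹216,000 = ₹81,000. The remaining ₹135,000 passes to the descendants.
The descendants' portion (₹135,000) is divided into 3 shares of ₹45,000: Xiulan and Sibyl each take ₹45,000; Samir's ₹45,000 share passes to Samir's issue.
Samir's share (₹45,000) is divided into 2 shares of ₹22,500: Nikolai and Elio each take ₹22,500.

Romilly: ₹81,000; Xiulan: ₹45,000; Nikolai: ₹22,500; Elio: ₹22,500; Sibyl: ₹45,000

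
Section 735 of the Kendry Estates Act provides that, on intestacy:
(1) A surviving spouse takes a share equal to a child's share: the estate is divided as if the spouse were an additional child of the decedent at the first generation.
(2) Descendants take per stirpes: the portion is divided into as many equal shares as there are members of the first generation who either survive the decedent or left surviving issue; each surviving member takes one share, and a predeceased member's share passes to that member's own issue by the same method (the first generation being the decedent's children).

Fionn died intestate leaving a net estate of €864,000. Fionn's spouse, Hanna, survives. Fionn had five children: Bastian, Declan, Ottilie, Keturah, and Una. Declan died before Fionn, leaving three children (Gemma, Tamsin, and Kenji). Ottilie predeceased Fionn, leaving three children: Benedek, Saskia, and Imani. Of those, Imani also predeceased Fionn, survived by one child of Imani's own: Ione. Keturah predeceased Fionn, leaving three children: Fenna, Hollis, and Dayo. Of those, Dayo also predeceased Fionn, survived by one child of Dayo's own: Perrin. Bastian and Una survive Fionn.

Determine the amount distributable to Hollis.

The spouse counts as an additional share at the children's level, so there are 6 primary shares of €144,000. Hanna takes one such share (€144,000).
The children's combined portion (€720,000) is divided into 5 shares of €144,000: Bastian and Una each take €144,000; Declan's €144,000 share passes to Declan's issue; Ottilie's €144,000 share passes to Ottilie's issue; Keturah's €144,000 share passes to Keturah's issue.
Declan's share (€144,000) is divided into 3 shares of €48,000: Gemma, Tamsin, and Kenji each take €48,000.
Ottilie's share (€144,000) is divided into 3 shares of €48,000: Benedek and Saskia each take €48,000; Imani's €48,000 share passes to Imani's issue.
Imani's share (€48,000) passes entirely to Ione.
Keturah's share (€144,000) is divided into 3 shares of €48,000: Fenna and Hollis each take €48,000; Dayo's €48,000 share passes to Dayo's issue.
Dayo's share (€48,000) passes entirely to Perrin.

Hollis receives €48,000.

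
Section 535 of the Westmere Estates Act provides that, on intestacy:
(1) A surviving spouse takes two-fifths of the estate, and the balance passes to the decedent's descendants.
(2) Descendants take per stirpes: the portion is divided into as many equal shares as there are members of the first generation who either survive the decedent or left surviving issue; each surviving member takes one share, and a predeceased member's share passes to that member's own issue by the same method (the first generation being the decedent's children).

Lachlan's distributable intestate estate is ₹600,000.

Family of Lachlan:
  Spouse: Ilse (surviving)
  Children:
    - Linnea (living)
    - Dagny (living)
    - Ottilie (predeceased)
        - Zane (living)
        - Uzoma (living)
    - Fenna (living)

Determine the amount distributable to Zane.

Zane receives ₹45,000.

Ilse takes two-fifths of ₹600,000 = ₹240,000. The remaining ₹360,000 passes to the descendants.
The descendants' portion (₹360,000) is divided into 4 shares of ₹90,000: Linnea, Dagny, and Fenna each take ₹90,000; Ottilie's ₹90,000 share passes to Ottilie's issue.
Ottilie's share (₹90,000) is divided into 2 shares of ₹45,000: Zane and Uzoma each take ₹45,000.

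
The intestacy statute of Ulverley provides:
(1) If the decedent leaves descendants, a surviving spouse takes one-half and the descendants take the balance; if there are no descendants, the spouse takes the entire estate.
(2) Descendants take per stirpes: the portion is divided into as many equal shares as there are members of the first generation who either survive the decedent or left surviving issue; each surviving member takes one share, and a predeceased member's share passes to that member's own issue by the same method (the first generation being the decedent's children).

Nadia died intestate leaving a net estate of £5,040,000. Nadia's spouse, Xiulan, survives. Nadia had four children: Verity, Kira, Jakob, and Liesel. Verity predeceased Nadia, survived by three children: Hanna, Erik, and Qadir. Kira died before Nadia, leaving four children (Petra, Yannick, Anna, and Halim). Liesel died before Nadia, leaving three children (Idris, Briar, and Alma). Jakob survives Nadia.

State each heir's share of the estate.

Xiulan takes one-half of £5,040,000 = £2,520,000. The remaining £2,520,000 passes to the descendants.
The descendants' portion (£2,520,000) is divided into 4 shares of £630,000: Jakob takes £630,000; Verity's £630,000 share passes to Verity's issue; Kira's £630,000 share passes to Kira's issue; Liesel's £630,000 share passes to Liesel's issue.
Verity's share (£630,000) is divided into 3 shares of £210,000: Hanna, Erik, and Qadir each take £210,000.
Kira's share (£630,000) is divided into 4 shares of £157,500: Petra, Yannick, Anna, and Halim each take £157,500.
Liesel's share (£630,000) is divided into 3 shares of £210,000: Idris, Briar, and Alma each take £210,000.

Xiulan: £2,520,000; Hanna: £210,000; Erik: £210,000; Qadir: £210,000; Petra: £157,500; Yannick: £157,500; Anna: £157,500; Halim: £157,500; Jakob: £630,000; Idris: £210,000; Briar: £210,000; Alma: £210,000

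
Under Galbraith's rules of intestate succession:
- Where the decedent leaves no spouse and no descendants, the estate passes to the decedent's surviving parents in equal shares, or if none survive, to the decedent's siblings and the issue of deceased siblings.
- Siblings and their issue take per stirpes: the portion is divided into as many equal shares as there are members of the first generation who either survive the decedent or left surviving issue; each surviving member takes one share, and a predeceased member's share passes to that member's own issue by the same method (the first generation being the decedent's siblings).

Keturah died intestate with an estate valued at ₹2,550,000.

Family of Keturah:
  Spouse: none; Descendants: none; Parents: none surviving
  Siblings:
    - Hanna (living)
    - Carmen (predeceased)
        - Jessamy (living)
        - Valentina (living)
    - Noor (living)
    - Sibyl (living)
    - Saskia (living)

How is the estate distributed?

The entire ₹2,550,000 passes to the siblings and their issue.
That amount (₹2,550,000) is divided into 5 shares of ₹510,000: Hanna, Noor, Sibyl, and Saskia each take ₹510,000; Carmen's ₹510,000 share passes to Carmen's issue.
Carmen's share (₹510,000) is divided into 2 shares of ₹255,000: Jessamy and Valentina each take ₹255,000.

Hanna: ₹510,000; Jessamy: ₹255,000; Valentina: ₹255,000; Noor: ₹510,000; Sibyl: ₹510,000; Saskia: ₹510,000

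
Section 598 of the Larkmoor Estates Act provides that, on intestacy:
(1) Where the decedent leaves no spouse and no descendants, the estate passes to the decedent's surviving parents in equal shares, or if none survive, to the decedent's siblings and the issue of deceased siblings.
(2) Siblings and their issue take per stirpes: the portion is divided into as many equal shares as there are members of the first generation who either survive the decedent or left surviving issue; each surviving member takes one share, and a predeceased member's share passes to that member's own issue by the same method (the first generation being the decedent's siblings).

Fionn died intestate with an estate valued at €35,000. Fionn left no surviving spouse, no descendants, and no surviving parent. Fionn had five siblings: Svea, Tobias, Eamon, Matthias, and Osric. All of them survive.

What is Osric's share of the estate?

Osric receives €7,000.

The entire €35,000 passes to the siblings and their issue.
That amount (€35,000) is divided into 5 shares of €7,000: Svea, Tobias, Eamon, Matthias, and Osric each take €7,000.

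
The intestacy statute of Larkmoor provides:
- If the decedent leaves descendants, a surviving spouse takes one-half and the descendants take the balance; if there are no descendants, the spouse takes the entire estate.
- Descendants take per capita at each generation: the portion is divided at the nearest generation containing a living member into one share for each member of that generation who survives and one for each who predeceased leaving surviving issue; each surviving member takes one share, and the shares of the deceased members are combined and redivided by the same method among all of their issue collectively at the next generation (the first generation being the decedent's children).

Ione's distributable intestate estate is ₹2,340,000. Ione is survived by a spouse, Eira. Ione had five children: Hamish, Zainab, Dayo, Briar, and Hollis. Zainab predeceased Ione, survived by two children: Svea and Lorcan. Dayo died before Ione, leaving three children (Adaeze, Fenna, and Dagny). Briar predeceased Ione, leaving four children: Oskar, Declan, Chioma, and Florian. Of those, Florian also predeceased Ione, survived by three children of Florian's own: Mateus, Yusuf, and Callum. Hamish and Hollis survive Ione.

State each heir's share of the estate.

Eira: ₹1,170,000; Hamish: ₹234,000; Svea: ₹78,000; Lorcan: ₹78,000; Adaeze: ₹78,000; Fenna: ₹78,000; Dagny: ₹78,000; Oskar: ₹78,000; Declan: ₹78,000; Chioma: ₹78,000; Mateus: ₹26,000; Yusuf: ₹26,000; Callum: ₹26,000; Hollis: ₹234,000

Eira takes one-half of ₹2,340,000 = ₹1,170,000. The remaining ₹1,170,000 passes to the descendants.
The descendants' portion (₹1,170,000) is divided at the children's generation into 5 shares of ₹234,000. Hamish and Hollis each take ₹234,000. The 3 shares of the deceased (Zainab, Dayo, and Briar) are combined into a pool of ₹702,000.
That pool (₹702,000) is divided at the grandchildren's generation into 9 shares of ₹78,000. Svea, Lorcan, Adaeze, Fenna, Dagny, Oskar, Declan, and Chioma each take ₹78,000. The remaining share for the deceased Florian (₹78,000) is carried to the next generation.
That pool (₹78,000) is divided at the great-grandchildren's generation equally among Mateus, Yusuf, and Callum: ₹26,000 each.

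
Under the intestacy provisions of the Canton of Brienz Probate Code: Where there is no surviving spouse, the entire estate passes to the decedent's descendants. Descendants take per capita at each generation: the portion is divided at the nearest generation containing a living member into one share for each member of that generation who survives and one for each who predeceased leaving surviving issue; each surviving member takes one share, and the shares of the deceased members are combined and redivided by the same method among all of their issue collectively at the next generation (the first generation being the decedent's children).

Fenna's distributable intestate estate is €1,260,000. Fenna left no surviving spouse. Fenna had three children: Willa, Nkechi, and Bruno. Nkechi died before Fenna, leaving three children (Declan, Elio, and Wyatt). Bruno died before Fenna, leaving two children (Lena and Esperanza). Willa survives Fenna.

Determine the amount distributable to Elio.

The entire €1,260,000 passes to the descendants.
That amount (€1,260,000) is divided at the children's generation into 3 shares of €420,000. Willa takes €420,000. The 2 shares of the deceased (Nkechi and Bruno) are combined into a pool of €840,000.
That pool (€840,000) is divided at the grandchildren's generation equally among Declan, Elio, Wyatt, Lena, and Esperanza: €168,000 each.

Elio receives €168,000.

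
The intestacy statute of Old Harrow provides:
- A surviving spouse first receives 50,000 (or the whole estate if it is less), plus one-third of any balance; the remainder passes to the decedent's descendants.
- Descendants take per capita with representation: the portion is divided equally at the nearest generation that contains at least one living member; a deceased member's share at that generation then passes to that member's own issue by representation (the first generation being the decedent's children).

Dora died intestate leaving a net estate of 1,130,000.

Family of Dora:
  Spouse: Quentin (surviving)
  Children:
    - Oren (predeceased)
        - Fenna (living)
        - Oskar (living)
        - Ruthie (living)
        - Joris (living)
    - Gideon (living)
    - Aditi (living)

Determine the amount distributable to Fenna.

Fenna receives 60,000.

Quentin first takes 50,000, leaving a balance of 1,080,000. Quentin then takes one-third of the balance (360,000), for a total of 410,000. The remaining 720,000 passes to the descendants.
The descendants' portion (720,000) is divided into 3 shares of 240,000: Gideon and Aditi each take 240,000; Oren's 240,000 share passes to Oren's issue.
Oren's share (240,000) is divided into 4 shares of 60,000: Fenna, Oskar, Ruthie, and Joris each take 60,000.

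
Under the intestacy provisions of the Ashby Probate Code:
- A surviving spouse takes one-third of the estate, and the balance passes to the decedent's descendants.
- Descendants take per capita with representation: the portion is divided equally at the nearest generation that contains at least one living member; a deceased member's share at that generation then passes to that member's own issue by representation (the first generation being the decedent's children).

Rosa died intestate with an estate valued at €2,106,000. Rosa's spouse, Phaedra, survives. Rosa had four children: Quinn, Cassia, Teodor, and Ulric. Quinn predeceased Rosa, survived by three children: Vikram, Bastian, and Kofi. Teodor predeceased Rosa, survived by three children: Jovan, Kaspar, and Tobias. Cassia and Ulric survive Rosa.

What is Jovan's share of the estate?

Phaedra takes one-third of €2,106,000 = €702,000. The remaining €1,404,000 passes to the descendants.
The descendants' portion (€1,404,000) is divided into 4 shares of €351,000: Cassia and Ulric each take €351,000; Quinn's €351,000 share passes to Quinn's issue; Teodor's €351,000 share passes to Teodor's issue.
Quinn's share (€351,000) is divided into 3 shares of €117,000: Vikram, Bastian, and Kofi each take €117,000.
Teodor's share (€351,000) is divided into 3 shares of €117,000: Jovan, Kaspar, and Tobias each take €117,000.

Jovan receives €117,000.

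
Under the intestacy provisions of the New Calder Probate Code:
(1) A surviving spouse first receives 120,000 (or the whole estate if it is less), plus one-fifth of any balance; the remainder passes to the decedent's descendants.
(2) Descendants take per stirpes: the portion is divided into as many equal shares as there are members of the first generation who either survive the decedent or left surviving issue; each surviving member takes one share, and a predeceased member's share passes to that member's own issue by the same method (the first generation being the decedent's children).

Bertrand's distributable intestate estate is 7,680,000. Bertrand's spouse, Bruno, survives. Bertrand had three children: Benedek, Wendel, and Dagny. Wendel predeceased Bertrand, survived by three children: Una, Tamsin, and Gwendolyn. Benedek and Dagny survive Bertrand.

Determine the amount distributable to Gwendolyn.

Bruno first takes 120,000, leaving a balance of 7,560,000. Bruno then takes one-fifth of the balance (1,512,000), for a total of 1,632,000. The remaining 6,048,000 passes to the descendants.
The descendants' portion (6,048,000) is divided into 3 shares of 2,016,000: Benedek and Dagny each take 2,016,000; Wendel's 2,016,000 share passes to Wendel's issue.
Wendel's share (2,016,000) is divided into 3 shares of 672,000: Una, Tamsin, and Gwendolyn each take 672,000.

Gwendolyn receives 672,000.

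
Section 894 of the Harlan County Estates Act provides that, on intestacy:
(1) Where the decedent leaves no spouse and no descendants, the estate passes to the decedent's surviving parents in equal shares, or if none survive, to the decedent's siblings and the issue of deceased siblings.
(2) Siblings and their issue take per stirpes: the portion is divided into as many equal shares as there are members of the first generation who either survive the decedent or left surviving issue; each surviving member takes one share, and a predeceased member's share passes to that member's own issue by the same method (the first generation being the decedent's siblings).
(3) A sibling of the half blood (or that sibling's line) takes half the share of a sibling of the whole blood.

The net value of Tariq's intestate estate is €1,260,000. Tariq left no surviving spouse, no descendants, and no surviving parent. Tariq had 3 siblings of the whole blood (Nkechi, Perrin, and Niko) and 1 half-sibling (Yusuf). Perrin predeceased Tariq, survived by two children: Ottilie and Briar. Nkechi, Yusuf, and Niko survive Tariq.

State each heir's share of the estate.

The entire €1,260,000 passes to the siblings and their issue.
Counting each half-blood sibling's line as half a unit, there are 7/2 units in €1,260,000, so one unit is €360,000. Whole-blood lines (Nkechi, Perrin, and Niko) take €360,000 each; half-blood lines (Yusuf) take €180,000 each.
Perrin's share (€360,000) is divided into 2 shares of €180,000: Ottilie and Briar each take €180,000.

Nkechi: €360,000; Ottilie: €180,000; Briar: €180,000; Yusuf: €180,000; Niko: €360,000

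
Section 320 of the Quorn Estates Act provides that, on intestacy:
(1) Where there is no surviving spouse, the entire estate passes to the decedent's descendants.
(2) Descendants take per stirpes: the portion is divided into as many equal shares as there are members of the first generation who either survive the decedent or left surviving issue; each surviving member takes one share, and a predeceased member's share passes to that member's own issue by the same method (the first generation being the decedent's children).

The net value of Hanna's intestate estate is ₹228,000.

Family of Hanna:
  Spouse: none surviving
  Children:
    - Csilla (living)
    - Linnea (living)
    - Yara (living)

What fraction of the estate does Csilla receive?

The entire ₹228,000 passes to the descendants.
That amount (₹228,000) is divided into 3 shares of ₹76,000: Csilla, Linnea, and Yara each take ₹76,000.

Csilla receives 1/3 of the estate.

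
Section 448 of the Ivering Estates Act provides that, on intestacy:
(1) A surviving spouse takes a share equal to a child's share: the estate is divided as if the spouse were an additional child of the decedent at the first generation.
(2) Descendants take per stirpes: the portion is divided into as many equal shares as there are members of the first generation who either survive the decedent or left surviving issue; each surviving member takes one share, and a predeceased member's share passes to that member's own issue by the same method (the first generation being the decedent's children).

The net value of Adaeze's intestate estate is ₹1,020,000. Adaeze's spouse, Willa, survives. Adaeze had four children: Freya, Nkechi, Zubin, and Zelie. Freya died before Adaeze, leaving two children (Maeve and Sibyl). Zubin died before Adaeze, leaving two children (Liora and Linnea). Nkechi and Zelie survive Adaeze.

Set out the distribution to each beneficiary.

The spouse counts as an additional share at the children's level, so there are 5 primary shares of ₹204,000. Willa takes one such share (₹204,000).
The children's combined portion (₹816,000) is divided into 4 shares of ₹204,000: Nkechi and Zelie each take ₹204,000; Freya's ₹204,000 share passes to Freya's issue; Zubin's ₹204,000 share passes to Zubin's issue.
Freya's share (₹204,000) is divided into 2 shares of ₹102,000: Maeve and Sibyl each take ₹102,000.
Zubin's share (₹204,000) is divided into 2 shares of ₹102,000: Liora and Linnea each take ₹102,000.

Willa: ₹204,000; Maeve: ₹102,000; Sibyl: ₹102,000; Nkechi: ₹204,000; Liora: ₹102,000; Linnea: ₹102,000; Zelie: ₹204,000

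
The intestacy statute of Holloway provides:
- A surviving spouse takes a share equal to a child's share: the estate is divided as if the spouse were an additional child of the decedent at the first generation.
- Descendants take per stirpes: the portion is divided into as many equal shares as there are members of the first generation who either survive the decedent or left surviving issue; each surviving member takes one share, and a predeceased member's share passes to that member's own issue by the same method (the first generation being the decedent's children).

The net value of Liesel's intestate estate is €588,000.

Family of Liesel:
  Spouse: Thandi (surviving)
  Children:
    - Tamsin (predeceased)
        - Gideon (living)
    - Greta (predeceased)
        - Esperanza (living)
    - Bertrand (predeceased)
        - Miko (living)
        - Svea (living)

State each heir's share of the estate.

The spouse counts as an additional share at the children's level, so there are 4 primary shares of €147,000. Thandi takes one such share (€147,000).
The children's combined portion (€441,000) is divided into 3 shares of €147,000: Tamsin's €147,000 share passes to Tamsin's issue; Greta's €147,000 share passes to Greta's issue; Bertrand's €147,000 share passes to Bertrand's issue.
Tamsin's share (€147,000) passes entirely to Gideon.
Greta's share (€147,000) passes entirely to Esperanza.
Bertrand's share (€147,000) is divided into 2 shares of €73,500: Miko and Svea each take €73,500.

Thandi: €147,000; Gideon: €147,000; Esperanza: €147,000; Miko: €73,500; Svea: €73,500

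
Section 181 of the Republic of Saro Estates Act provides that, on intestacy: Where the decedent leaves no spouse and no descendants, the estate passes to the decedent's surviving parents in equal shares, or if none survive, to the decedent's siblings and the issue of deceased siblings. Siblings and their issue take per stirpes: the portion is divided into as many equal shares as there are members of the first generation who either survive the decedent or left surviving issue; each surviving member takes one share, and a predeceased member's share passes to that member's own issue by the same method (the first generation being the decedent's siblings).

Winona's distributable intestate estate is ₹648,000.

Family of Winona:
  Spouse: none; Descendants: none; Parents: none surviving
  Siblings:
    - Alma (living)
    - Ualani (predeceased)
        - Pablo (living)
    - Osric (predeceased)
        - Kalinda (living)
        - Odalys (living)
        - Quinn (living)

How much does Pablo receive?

Pablo receives ₹216,000.

The entire ₹648,000 passes to the siblings and their issue.
That amount (₹648,000) is divided into 3 shares of ₹216,000: Alma takes ₹216,000; Ualani's ₹216,000 share passes to Ualani's issue; Osric's ₹216,000 share passes to Osric's issue.
Ualani's share (₹216,000) passes entirely to Pablo.
Osric's share (₹216,000) is divided into 3 shares of ₹72,000: Kalinda, Odalys, and Quinn each take ₹72,000.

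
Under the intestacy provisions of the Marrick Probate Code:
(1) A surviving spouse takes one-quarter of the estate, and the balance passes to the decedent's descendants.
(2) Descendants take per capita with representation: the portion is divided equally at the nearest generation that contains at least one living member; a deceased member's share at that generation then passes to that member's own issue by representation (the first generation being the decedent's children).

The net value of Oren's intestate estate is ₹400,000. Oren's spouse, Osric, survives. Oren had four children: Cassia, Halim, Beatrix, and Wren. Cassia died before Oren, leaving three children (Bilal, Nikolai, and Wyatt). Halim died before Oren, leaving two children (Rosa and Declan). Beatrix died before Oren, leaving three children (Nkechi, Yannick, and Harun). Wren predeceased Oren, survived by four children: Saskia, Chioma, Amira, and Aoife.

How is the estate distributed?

Osric: ₹100,000; Bilal: ₹25,000; Nikolai: ₹25,000; Wyatt: ₹25,000; Rosa: ₹25,000; Declan: ₹25,000; Nkechi: ₹25,000; Yannick: ₹25,000; Harun: ₹25,000; Saskia: ₹25,000; Chioma: ₹25,000; Amira: ₹25,000; Aoife: ₹25,000

Osric takes one-quarter of ₹400,000 = ₹100,000. The remaining ₹300,000 passes to the descendants.
No child survives, so the initial division is made at the grandchildren's generation.
The descendants' portion (₹300,000) is divided into 12 shares of ₹25,000: Bilal, Nikolai, Wyatt, Rosa, Declan, Nkechi, Yannick, Harun, Saskia, Chioma, Amira, and Aoife each take ₹25,000.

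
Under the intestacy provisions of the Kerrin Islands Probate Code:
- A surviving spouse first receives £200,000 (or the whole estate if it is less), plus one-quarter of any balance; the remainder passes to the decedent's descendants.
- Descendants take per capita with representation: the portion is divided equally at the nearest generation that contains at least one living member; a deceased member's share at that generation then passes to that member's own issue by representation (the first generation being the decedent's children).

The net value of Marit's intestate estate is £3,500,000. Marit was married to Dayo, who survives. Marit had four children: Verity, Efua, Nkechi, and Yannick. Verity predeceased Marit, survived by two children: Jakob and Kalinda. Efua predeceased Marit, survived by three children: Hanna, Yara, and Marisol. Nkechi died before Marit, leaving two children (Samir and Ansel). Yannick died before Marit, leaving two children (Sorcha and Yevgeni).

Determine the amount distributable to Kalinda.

Dayo first takes £200,000, leaving a balance of £3,300,000. Dayo then takes one-quarter of the balance (£825,000), for a total of £1,025,000. The remaining £2,475,000 passes to the descendants.
No child survives, so the initial division is made at the grandchildren's generation.
The descendants' portion (£2,475,000) is divided into 9 shares of £275,000: Jakob, Kalinda, Hanna, Yara, Marisol, Samir, Ansel, Sorcha, and Yevgeni each take £275,000.

Kalinda receives £275,000.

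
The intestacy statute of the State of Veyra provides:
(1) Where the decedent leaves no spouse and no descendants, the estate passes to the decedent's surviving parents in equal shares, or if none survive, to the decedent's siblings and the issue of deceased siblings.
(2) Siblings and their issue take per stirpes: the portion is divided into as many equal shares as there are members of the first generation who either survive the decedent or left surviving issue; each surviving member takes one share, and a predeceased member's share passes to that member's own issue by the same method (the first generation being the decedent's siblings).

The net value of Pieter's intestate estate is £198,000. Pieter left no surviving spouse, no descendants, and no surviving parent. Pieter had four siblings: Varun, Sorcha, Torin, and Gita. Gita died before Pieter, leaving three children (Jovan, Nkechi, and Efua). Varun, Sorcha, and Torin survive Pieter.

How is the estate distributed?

The entire £198,000 passes to the siblings and their issue.
That amount (£198,000) is divided into 4 shares of £49,500: Varun, Sorcha, and Torin each take £49,500; Gita's £49,500 share passes to Gita's issue.
Gita's share (£49,500) is divided into 3 shares of £16,500: Jovan, Nkechi, and Efua each take £16,500.

Varun: £49,500; Sorcha: £49,500; Torin: £49,500; Jovan: £16,500; Nkechi: £16,500; Efua: £16,500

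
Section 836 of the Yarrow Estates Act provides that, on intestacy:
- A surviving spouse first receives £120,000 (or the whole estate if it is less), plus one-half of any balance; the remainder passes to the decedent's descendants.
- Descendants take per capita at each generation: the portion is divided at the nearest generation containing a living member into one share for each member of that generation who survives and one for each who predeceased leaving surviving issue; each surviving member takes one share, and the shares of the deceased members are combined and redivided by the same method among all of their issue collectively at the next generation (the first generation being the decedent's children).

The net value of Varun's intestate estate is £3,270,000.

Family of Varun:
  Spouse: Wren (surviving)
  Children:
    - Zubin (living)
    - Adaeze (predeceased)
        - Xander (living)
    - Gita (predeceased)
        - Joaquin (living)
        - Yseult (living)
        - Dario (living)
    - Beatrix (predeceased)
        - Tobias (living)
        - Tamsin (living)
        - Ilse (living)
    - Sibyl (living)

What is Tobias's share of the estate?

Tobias receives £135,000.

Wren first takes £120,000, leaving a balance of £3,150,000. Wren then takes one-half of the balance (£1,575,000), for a total of £1,695,000. The remaining £1,575,000 passes to the descendants.
The descendants' portion (£1,575,000) is divided at the children's generation into 5 shares of £315,000. Zubin and Sibyl each take £315,000. The 3 shares of the deceased (Adaeze, Gita, and Beatrix) are combined into a pool of £945,000.
That pool (£945,000) is divided at the grandchildren's generation equally among Xander, Joaquin, Yseult, Dario, Tobias, Tamsin, and Ilse: £135,000 each.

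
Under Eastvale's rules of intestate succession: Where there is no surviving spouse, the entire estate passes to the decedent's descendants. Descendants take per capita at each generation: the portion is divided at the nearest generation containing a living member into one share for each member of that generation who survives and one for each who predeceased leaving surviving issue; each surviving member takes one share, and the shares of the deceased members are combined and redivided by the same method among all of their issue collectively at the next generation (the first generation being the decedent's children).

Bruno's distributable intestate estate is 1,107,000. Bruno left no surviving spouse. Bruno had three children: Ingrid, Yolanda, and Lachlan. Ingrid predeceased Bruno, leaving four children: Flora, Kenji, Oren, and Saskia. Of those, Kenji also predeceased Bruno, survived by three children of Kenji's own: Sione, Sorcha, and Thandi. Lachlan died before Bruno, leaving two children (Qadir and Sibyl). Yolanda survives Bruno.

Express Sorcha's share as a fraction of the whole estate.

The entire 1,107,000 passes to the descendants.
That amount (1,107,000) is divided at the children's generation into 3 shares of 369,000. Yolanda takes 369,000. The 2 shares of the deceased (Ingrid and Lachlan) are combined into a pool of 738,000.
That pool (738,000) is divided at the grandchildren's generation into 6 shares of 123,000. Flora, Oren, Saskia, Qadir, and Sibyl each take 123,000. The remaining share for the deceased Kenji (123,000) is carried to the next generation.
That pool (123,000) is divided at the great-grandchildren's generation equally among Sione, Sorcha, and Thandi: 41,000 each.

Sorcha receives 1/27 of the estate.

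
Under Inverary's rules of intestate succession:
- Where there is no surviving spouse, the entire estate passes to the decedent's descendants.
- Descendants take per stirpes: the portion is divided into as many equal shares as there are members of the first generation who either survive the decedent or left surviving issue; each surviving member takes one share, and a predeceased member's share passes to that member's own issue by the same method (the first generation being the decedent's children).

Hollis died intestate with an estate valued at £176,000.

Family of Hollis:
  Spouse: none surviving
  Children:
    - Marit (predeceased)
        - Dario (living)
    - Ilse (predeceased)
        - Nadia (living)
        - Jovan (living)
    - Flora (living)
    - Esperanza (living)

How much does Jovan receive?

Jovan receives £22,000.

The entire £176,000 passes to the descendants.
That amount (£176,000) is divided into 4 shares of £44,000: Flora and Esperanza each take £44,000; Marit's £44,000 share passes to Marit's issue; Ilse's £44,000 share passes to Ilse's issue.
Marit's share (£44,000) passes entirely to Dario.
Ilse's share (£44,000) is divided into 2 shares of £22,000: Nadia and Jovan each take £22,000.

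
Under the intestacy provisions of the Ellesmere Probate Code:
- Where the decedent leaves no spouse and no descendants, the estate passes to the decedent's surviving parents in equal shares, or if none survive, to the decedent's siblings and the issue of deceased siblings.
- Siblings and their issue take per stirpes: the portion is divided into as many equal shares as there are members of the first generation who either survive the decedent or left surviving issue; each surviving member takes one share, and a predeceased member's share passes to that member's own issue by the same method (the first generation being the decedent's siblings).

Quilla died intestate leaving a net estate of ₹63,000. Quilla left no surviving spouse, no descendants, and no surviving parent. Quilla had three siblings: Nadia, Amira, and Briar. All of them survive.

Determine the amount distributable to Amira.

Amira receives ₹21,000.

The entire ₹63,000 passes to the siblings and their issue.
That amount (₹63,000) is divided into 3 shares of ₹21,000: Nadia, Amira, and Briar each take ₹21,000.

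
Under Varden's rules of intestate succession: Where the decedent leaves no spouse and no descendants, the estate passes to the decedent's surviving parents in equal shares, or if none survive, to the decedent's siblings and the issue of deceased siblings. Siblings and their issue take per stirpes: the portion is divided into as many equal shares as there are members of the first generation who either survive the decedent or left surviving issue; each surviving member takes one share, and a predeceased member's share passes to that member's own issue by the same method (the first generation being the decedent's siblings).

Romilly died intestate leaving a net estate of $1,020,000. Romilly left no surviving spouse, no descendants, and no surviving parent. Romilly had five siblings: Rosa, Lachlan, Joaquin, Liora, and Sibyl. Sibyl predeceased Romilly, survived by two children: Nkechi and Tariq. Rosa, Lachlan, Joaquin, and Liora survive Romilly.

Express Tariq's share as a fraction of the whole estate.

The entire $1,020,000 passes to the siblings and their issue.
That amount ($1,020,000) is divided into 5 shares of $204,000: Rosa, Lachlan, Joaquin, and Liora each take $204,000; Sibyl's $204,000 share passes to Sibyl's issue.
Sibyl's share ($204,000) is divided into 2 shares of $102,000: Nkechi and Tariq each take $102,000.

Tariq receives 1/10 of the estate.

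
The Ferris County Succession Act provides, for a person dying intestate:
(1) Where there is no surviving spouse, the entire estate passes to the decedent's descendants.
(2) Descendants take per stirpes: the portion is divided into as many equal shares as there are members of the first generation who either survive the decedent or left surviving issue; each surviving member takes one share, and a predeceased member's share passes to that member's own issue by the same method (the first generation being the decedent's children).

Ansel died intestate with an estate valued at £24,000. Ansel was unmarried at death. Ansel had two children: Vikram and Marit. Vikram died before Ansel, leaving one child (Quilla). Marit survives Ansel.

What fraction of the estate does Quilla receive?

The entire £24,000 passes to the descendants.
That amount (£24,000) is divided into 2 shares of £12,000: Marit takes £12,000; Vikram's £12,000 share passes to Vikram's issue.
Vikram's share (£12,000) passes entirely to Quilla.

Quilla receives 1/2 of the estate.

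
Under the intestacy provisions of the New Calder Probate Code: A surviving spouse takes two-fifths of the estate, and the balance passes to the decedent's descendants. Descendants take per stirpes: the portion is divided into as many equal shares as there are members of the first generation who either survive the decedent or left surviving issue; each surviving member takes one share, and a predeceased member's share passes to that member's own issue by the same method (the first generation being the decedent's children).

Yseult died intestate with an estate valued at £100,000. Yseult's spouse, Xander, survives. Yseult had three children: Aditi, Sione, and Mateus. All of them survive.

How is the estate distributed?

Xander: £40,000; Aditi: £20,000; Sione: £20,000; Mateus: £20,000

Xander takes two-fifths of £100,000 = £40,000. The remaining £60,000 passes to the descendants.
The descendants' portion (£60,000) is divided into 3 shares of £20,000: Aditi, Sione, and Mateus each take £20,000.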